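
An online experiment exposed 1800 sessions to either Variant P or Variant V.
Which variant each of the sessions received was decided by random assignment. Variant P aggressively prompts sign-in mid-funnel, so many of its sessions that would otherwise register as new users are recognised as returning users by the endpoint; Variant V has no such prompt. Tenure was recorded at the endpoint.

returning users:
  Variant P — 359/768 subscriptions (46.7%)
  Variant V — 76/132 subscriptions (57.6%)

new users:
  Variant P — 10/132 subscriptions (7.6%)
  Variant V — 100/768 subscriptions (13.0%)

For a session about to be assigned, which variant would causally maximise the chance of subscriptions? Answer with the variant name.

Variant P

The stratified and pooled comparisons disagree (Variant V wins within each user tenure; Variant P wins overall), so the answer turns on the causal role of user tenure.
User tenure lies on the pathway variant → user tenure → outcome, so adjusting for it blocks the indirect effect. For the total causal effect of variant, use the unadjusted pooled rates.
Pooled: Variant P 41.0% vs Variant V 19.6%; Variant P is higher overall.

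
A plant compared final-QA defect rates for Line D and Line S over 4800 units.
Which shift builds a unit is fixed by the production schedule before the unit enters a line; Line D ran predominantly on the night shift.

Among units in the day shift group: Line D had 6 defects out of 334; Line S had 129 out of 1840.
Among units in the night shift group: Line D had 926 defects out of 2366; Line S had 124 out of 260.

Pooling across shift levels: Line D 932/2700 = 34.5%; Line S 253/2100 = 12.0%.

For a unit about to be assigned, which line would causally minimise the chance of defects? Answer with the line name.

Shift satisfies the back-door criterion: it is not a descendant of the line, and it blocks the spurious path from line to outcome. Adjusting for it (i.e., using the within-shift rates) gives the causal effect.
Within each level — day shift: 1.8% vs 7.0%; night shift: 39.1% vs 47.7% — Line D is lower every time.

Line D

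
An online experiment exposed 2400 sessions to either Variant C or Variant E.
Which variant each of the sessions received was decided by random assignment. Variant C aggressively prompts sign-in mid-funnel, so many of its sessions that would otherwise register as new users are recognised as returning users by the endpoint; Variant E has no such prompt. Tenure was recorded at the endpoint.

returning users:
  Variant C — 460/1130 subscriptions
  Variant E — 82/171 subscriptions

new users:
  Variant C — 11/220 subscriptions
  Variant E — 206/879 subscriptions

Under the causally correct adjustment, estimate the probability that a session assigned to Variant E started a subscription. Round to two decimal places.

User tenure is recorded after the variant and is itself shifted by it — it sits on the causal path from variant to outcome. Conditioning on a mediator would strip out part of the effect we want; the pooled comparison gives the total causal effect.
So P(outcome | do(Variant E)) is just the pooled rate for Variant E: 288/1050 = 0.274.

0.27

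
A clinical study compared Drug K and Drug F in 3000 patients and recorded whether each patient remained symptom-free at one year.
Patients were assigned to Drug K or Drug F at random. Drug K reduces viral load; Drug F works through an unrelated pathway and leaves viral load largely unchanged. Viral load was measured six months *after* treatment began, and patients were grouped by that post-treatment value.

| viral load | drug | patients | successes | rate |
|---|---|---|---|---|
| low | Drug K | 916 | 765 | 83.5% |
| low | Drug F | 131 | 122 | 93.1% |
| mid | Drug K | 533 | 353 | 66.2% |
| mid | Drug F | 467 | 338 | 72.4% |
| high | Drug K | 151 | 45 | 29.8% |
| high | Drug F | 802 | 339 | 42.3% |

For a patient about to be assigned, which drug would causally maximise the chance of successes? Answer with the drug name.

Drug K

Stratifying would compare drugs among patients the drugs themselves sorted into viral load groups — a form of selection on an intermediate. The unconditioned pooled rates give the total causal effect.
Pooled: Drug K 72.7% vs Drug F 57.1%; Drug K is higher overall.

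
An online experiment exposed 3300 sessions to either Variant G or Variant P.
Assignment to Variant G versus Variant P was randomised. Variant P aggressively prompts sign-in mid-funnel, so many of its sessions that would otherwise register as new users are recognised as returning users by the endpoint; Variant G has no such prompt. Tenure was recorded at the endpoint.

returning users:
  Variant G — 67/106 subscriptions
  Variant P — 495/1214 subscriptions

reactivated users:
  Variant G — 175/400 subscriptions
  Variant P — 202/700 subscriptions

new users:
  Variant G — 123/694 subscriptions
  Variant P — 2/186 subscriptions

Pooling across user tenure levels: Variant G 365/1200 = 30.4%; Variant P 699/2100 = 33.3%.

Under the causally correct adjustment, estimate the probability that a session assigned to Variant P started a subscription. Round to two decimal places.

0.33

Because the variant influences user tenure, user tenure is a post-treatment mediator, not a confounder. Stratifying on it would bias the estimate; the causal effect is the crude pooled difference.
So P(outcome | do(Variant P)) is just the pooled rate for Variant P: 699/2100 = 0.333.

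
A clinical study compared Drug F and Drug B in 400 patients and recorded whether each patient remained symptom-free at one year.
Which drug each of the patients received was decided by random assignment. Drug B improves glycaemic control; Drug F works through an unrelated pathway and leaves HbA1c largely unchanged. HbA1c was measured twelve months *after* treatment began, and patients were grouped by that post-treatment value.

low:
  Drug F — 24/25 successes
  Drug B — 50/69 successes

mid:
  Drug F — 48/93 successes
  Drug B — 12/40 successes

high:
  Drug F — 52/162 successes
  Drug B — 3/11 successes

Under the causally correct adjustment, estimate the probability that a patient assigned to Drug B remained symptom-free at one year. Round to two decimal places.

0.54

HbA1c lies on the pathway drug → HbA1c → outcome, so adjusting for it blocks the indirect effect. For the total causal effect of drug, use the unadjusted pooled rates.
So P(outcome | do(Drug B)) is just the pooled rate for Drug B: 65/120 = 0.542.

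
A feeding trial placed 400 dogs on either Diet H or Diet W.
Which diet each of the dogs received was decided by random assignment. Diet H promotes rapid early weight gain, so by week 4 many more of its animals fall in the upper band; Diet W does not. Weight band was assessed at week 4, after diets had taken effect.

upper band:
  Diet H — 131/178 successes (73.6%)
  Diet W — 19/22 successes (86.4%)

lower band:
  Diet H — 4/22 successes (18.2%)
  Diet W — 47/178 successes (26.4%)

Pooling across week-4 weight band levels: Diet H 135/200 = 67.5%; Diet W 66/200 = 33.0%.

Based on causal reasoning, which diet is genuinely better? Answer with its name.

Diet H

Week-4 weight band is downstream of the diet. One should not condition on a consequence of treatment, so the overall rates are the right comparison.
Pooled: Diet H 67.5% vs Diet W 33.0%; Diet H is higher overall.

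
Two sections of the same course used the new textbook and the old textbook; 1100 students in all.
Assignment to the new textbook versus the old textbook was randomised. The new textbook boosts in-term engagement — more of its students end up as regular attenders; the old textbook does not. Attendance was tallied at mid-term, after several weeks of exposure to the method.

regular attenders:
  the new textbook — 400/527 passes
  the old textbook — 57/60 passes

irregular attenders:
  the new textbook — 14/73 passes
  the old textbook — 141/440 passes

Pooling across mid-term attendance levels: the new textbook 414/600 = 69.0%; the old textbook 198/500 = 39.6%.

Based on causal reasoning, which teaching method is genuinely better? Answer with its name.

the new textbook

Within every mid-term attendance level the old textbook has the higher rate, yet pooled the new textbook does — Simpson's reversal.
Because the teaching method influences mid-term attendance, mid-term attendance is a post-treatment mediator, not a confounder. Stratifying on it would bias the estimate; the causal effect is the crude pooled difference.
Pooled: the new textbook 69.0% vs the old textbook 39.6%; the new textbook is higher overall.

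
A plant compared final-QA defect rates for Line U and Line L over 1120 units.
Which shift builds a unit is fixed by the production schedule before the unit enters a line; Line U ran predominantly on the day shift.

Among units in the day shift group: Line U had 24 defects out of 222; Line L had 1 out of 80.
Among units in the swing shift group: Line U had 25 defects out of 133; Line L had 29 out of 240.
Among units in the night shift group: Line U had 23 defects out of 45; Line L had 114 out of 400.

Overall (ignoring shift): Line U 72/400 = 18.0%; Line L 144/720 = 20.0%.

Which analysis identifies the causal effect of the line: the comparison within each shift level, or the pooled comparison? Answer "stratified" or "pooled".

stratified

Shift differs across lines for reasons unrelated to any effect of the line itself, and it separately predicts the outcome — a classic confounder. We must compare within shift levels.
Within each level — day shift: 10.8% vs 1.2%; swing shift: 18.8% vs 12.1%; night shift: 51.1% vs 28.5% — Line L is lower every time.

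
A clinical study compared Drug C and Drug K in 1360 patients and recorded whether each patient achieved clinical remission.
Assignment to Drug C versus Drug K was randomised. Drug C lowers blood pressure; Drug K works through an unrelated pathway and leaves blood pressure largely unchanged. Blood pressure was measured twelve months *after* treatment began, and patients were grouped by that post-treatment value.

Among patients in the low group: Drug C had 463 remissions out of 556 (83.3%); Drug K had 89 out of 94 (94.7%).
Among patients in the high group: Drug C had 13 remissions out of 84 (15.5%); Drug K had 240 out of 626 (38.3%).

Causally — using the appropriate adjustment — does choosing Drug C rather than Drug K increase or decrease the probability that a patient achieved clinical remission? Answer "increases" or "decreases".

increases

Drug K is higher inside every blood pressure stratum but Drug C is higher in aggregate. Whether to stratify depends on how blood pressure relates to the drug.
The distribution of blood pressure is itself part of what the drug does — it is an intermediate outcome. Holding it fixed would remove that part of the effect; the total effect is the pooled difference.
Pooled: Drug C 74.4% vs Drug K 45.7%; Drug C is higher overall.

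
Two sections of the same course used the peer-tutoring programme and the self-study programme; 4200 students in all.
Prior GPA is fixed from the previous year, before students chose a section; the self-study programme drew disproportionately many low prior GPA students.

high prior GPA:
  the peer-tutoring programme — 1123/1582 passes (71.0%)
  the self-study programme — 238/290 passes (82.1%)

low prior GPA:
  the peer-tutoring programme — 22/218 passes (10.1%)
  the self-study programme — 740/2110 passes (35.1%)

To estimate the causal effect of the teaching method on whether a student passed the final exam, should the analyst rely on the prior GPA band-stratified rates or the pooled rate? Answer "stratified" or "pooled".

stratified

Prior GPA band differs across teaching methods for reasons unrelated to any effect of the teaching method itself, and it separately predicts the outcome — a classic confounder. We must compare within prior GPA band levels.
Within each level — high prior GPA: 71.0% vs 82.1%; low prior GPA: 10.1% vs 35.1% — the self-study programme is higher every time.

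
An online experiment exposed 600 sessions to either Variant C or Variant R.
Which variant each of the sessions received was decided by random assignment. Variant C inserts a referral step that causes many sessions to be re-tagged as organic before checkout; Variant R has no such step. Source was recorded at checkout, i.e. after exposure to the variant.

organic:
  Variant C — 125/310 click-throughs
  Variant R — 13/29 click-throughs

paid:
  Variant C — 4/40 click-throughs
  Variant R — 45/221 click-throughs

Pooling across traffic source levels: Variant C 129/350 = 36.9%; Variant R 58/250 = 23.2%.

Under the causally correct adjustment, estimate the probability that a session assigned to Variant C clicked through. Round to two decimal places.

Within every traffic source level Variant R has the higher rate, yet pooled Variant C does — Simpson's reversal.
Because the variant influences traffic source, traffic source is a post-treatment mediator, not a confounder. Stratifying on it would bias the estimate; the causal effect is the crude pooled difference.
So P(outcome | do(Variant C)) is just the pooled rate for Variant C: 129/350 = 0.369.

0.37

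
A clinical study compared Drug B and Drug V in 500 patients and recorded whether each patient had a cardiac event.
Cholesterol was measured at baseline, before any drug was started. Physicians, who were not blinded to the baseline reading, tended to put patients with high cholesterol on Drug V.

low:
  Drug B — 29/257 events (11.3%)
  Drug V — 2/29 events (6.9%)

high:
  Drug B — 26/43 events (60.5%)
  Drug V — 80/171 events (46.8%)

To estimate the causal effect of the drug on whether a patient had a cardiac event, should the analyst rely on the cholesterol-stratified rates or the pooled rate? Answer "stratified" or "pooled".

Since cholesterol is a pre-existing factor (not a product of the drug) and it affects the outcome on its own, it is a confounder. The stratified rates, not the pooled rate, identify the causal effect.
Within each level — low: 11.3% vs 6.9%; high: 60.5% vs 46.8% — Drug V is lower every time.

stratified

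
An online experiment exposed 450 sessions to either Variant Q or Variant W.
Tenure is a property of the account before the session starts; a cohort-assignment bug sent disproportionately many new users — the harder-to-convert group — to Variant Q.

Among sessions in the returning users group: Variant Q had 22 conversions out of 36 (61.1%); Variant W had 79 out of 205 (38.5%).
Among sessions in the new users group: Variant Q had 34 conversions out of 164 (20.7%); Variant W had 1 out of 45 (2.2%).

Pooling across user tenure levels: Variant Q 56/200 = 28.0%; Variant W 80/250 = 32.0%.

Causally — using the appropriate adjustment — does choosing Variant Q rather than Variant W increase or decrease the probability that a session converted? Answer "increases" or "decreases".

User tenure satisfies the back-door criterion: it is not a descendant of the variant, and it blocks the spurious path from variant to outcome. Adjusting for it (i.e., using the within-user tenure rates) gives the causal effect.
Within each level — returning users: 61.1% vs 38.5%; new users: 20.7% vs 2.2% — Variant Q is higher every time.

increases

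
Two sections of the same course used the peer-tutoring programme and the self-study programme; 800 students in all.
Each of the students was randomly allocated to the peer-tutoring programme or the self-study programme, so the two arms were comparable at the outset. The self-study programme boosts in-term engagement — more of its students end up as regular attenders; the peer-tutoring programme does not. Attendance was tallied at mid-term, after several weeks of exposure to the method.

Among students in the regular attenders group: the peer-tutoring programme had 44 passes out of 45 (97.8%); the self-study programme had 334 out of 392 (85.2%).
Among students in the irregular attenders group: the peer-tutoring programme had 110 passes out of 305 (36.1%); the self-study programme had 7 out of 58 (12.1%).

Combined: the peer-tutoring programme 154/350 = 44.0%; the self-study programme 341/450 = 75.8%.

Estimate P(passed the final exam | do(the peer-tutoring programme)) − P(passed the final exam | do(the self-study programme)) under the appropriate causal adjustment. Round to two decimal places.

-0.32

Within every mid-term attendance level the peer-tutoring programme has the higher rate, yet pooled the self-study programme does — Simpson's reversal.
Mid-term attendance here is a post-treatment variable shaped by the teaching method; conditioning on it would introduce bias rather than remove it. The overall comparison is the causal one.
The causal difference is the pooled difference: 0.440 − 0.758 = -0.318.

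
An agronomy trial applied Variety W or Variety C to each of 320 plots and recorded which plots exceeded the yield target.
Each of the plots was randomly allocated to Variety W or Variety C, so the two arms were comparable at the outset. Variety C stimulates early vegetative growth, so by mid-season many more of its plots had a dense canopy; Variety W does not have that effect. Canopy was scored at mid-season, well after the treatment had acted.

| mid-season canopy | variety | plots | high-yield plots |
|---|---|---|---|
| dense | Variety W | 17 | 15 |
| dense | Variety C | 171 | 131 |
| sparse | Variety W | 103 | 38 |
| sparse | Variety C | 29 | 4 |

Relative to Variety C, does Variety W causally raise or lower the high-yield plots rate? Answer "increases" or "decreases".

Variety W is higher inside every mid-season canopy stratum but Variety C is higher in aggregate. Whether to stratify depends on how mid-season canopy relates to the variety.
Stratifying would compare varietys among plots the varietys themselves sorted into mid-season canopy groups — a form of selection on an intermediate. The unconditioned pooled rates give the total causal effect.
Pooled: Variety W 44.2% vs Variety C 67.5%; Variety C is higher overall.

decreases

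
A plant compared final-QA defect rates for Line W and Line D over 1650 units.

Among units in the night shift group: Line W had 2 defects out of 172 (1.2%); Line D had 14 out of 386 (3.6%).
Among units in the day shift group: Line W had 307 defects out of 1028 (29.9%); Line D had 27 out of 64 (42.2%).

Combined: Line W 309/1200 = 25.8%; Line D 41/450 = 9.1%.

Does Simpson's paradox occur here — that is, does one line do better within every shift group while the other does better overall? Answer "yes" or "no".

yes

Within each shift level (night shift 1.2% vs 3.6%; day shift 29.9% vs 42.2%), Line W has the lower rate every time. Pooled: 25.8% vs 9.1% — Line D has the lower rate overall. The two comparisons disagree.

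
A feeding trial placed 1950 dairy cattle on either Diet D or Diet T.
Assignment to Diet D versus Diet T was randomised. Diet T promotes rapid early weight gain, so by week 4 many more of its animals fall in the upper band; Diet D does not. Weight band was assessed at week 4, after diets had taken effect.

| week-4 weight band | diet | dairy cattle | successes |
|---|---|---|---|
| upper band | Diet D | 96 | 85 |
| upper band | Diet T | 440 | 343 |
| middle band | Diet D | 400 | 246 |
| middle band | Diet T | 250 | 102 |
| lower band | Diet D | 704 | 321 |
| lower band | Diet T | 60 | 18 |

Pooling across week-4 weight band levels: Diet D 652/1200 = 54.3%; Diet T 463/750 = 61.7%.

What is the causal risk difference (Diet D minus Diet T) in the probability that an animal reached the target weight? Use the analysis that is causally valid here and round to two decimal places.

Because the diet influences week-4 weight band, week-4 weight band is a post-treatment mediator, not a confounder. Stratifying on it would bias the estimate; the causal effect is the crude pooled difference.
The causal difference is the pooled difference: 0.543 − 0.617 = -0.074.

-0.07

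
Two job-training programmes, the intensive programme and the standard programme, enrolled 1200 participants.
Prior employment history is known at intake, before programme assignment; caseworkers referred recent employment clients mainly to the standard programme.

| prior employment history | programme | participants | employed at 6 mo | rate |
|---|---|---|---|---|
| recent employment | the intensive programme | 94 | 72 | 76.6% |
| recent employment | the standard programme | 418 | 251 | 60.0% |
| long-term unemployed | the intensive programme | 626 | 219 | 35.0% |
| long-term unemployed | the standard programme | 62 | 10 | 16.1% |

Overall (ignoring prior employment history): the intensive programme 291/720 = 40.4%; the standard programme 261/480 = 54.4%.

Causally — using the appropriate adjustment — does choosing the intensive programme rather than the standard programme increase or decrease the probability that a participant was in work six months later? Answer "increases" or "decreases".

increases

Prior employment history is set before the programme has any effect — it is not caused by the programme — and it independently drives the outcome. That makes it a confounder, so the causal comparison is within prior employment history levels.
Within each level — recent employment: 76.6% vs 60.0%; long-term unemployed: 35.0% vs 16.1% — the intensive programme is higher every time.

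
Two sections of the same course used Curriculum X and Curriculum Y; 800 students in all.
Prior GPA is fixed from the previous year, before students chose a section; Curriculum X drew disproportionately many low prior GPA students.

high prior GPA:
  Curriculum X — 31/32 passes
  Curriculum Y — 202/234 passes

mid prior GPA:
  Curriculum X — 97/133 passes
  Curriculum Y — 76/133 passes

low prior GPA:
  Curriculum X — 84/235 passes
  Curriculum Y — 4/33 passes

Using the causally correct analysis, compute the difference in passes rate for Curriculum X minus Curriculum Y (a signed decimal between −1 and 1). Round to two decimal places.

+0.17

Curriculum X is higher inside every prior GPA band stratum but Curriculum Y is higher in aggregate. Whether to stratify depends on how prior GPA band relates to the teaching method.
Prior GPA band differs across teaching methods for reasons unrelated to any effect of the teaching method itself, and it separately predicts the outcome — a classic confounder. We must compare within prior GPA band levels.
Adjusting over the population distribution of prior GPA band: 0.333·(0.969−0.863) + 0.333·(0.729−0.571) + 0.335·(0.357−0.121) = +0.167.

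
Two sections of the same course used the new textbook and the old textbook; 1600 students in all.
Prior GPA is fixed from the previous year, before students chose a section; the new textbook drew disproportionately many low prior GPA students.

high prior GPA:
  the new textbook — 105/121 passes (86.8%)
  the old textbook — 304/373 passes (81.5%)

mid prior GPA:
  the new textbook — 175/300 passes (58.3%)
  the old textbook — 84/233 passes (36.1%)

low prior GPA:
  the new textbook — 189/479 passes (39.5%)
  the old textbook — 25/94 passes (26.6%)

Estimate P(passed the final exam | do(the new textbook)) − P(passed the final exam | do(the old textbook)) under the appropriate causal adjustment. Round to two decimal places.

Prior GPA band satisfies the back-door criterion: it is not a descendant of the teaching method, and it blocks the spurious path from teaching method to outcome. Adjusting for it (i.e., using the within-prior GPA band rates) gives the causal effect.
Adjusting over the population distribution of prior GPA band: 0.309·(0.868−0.815) + 0.333·(0.583−0.361) + 0.358·(0.395−0.266) = +0.137.

+0.14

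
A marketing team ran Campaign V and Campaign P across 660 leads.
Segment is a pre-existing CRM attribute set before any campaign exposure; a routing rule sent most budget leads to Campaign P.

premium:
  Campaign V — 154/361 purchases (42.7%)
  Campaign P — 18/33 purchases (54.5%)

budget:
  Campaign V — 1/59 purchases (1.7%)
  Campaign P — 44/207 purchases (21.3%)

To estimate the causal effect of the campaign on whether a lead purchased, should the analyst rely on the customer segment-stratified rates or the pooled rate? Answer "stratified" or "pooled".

stratified

Since customer segment is a pre-existing factor (not a product of the campaign) and it affects the outcome on its own, it is a confounder. The stratified rates, not the pooled rate, identify the causal effect.
Within each level — premium: 42.7% vs 54.5%; budget: 1.7% vs 21.3% — Campaign P is higher every time.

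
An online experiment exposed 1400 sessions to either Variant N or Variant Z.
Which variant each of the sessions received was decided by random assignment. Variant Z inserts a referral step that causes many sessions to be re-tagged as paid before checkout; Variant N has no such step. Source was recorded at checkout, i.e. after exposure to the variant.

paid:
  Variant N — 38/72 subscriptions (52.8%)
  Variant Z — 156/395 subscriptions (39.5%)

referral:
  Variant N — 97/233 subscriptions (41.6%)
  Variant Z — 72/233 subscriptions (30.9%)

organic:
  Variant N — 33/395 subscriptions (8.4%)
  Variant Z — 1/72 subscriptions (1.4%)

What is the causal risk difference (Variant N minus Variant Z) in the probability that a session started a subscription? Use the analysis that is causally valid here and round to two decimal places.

-0.09

Within every traffic source level Variant N has the higher rate, yet pooled Variant Z does — Simpson's reversal.
Stratifying would compare variants among sessions the variants themselves sorted into traffic source groups — a form of selection on an intermediate. The unconditioned pooled rates give the total causal effect.
The causal difference is the pooled difference: 0.240 − 0.327 = -0.087.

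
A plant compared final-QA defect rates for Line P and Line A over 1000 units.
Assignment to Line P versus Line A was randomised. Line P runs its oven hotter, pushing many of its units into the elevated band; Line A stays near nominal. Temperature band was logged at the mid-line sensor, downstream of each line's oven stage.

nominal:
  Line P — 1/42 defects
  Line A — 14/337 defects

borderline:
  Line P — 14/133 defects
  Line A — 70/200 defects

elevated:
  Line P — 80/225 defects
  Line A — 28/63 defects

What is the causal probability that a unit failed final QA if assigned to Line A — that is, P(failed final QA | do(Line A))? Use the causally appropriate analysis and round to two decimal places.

0.19

In-process temperature band is recorded after the line and is itself shifted by it — it sits on the causal path from line to outcome. Conditioning on a mediator would strip out part of the effect we want; the pooled comparison gives the total causal effect.
So P(outcome | do(Line A)) is just the pooled rate for Line A: 112/600 = 0.187.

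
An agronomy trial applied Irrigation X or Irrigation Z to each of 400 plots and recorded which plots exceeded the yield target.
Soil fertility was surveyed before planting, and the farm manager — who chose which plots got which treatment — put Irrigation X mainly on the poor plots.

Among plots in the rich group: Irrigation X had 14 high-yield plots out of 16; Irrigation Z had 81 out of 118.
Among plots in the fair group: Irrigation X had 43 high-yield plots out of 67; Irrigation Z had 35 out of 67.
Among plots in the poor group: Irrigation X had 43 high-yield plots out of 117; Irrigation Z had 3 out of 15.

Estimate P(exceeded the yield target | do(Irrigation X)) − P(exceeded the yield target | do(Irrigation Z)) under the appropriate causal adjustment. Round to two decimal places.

Since soil fertility is a pre-existing factor (not a product of the irrigation) and it affects the outcome on its own, it is a confounder. The stratified rates, not the pooled rate, identify the causal effect.
Adjusting over the population distribution of soil fertility: 0.335·(0.875−0.686) + 0.335·(0.642−0.522) + 0.330·(0.368−0.200) = +0.158.

+0.16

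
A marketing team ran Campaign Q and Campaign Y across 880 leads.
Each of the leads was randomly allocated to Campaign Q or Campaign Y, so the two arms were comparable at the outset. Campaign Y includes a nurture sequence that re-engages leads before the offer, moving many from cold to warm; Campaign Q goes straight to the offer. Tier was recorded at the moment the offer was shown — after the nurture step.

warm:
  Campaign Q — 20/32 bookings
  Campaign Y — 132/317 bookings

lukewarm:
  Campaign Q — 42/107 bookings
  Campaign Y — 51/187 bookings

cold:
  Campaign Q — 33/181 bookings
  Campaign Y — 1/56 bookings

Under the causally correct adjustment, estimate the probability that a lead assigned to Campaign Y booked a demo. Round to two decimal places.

0.33

Campaign Q is higher inside every engagement tier stratum but Campaign Y is higher in aggregate. Whether to stratify depends on how engagement tier relates to the campaign.
Because the campaign influences engagement tier, engagement tier is a post-treatment mediator, not a confounder. Stratifying on it would bias the estimate; the causal effect is the crude pooled difference.
So P(outcome | do(Campaign Y)) is just the pooled rate for Campaign Y: 184/560 = 0.329.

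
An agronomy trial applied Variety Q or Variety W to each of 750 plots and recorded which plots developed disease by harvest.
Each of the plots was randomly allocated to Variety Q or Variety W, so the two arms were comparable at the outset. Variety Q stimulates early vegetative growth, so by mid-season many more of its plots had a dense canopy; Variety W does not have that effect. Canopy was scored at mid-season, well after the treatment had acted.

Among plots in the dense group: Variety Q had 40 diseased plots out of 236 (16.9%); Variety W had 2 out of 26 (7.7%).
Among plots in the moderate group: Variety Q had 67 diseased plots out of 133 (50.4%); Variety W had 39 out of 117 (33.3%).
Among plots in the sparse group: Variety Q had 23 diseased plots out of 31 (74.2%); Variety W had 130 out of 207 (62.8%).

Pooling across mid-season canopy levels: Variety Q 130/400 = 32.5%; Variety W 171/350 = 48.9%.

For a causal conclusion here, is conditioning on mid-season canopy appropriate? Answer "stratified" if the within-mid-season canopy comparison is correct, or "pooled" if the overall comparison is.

pooled

The distribution of mid-season canopy is itself part of what the variety does — it is an intermediate outcome. Holding it fixed would remove that part of the effect; the total effect is the pooled difference.
Pooled: Variety Q 32.5% vs Variety W 48.9%; Variety Q is lower overall.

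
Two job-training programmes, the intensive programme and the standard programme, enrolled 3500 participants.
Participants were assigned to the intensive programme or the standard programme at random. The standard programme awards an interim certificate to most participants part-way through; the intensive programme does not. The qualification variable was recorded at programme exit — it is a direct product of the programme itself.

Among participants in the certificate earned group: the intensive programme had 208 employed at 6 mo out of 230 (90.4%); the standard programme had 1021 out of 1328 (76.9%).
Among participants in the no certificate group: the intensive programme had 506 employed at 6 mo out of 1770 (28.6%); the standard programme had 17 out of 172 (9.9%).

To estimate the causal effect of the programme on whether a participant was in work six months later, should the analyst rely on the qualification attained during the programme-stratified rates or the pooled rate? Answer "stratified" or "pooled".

the intensive programme is higher inside every qualification attained during the programme stratum but the standard programme is higher in aggregate. Whether to stratify depends on how qualification attained during the programme relates to the programme.
Qualification attained during the programme lies on the pathway programme → qualification attained during the programme → outcome, so adjusting for it blocks the indirect effect. For the total causal effect of programme, use the unadjusted pooled rates.
Pooled: the intensive programme 35.7% vs the standard programme 69.2%; the standard programme is higher overall.

pooled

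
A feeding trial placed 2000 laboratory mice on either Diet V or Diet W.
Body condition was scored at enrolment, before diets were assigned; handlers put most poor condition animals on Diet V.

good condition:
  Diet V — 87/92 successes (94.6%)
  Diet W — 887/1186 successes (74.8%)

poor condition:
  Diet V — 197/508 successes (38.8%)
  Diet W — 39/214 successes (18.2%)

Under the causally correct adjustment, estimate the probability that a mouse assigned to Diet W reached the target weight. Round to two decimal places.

0.54

Nothing the diet does changes starting body condition; the imbalance is an allocation artefact. With starting body condition also predicting the outcome, the pooled figure is confounded, and the within-stratum comparison is the causal one.
Standardising Diet W to the population starting body condition mix: 0.639·887/1186 + 0.361·39/214 = 0.544.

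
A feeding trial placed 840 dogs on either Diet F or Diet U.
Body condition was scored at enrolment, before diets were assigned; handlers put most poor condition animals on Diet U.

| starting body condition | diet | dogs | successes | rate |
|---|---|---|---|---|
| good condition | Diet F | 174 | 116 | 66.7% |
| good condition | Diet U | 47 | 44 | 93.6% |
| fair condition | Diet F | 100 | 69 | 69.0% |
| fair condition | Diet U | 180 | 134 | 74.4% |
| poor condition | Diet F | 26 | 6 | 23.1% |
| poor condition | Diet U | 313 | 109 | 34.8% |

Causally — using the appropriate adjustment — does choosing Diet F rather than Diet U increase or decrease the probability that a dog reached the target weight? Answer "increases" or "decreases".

Nothing the diet does changes starting body condition; the imbalance is an allocation artefact. With starting body condition also predicting the outcome, the pooled figure is confounded, and the within-stratum comparison is the causal one.
Within each level — good condition: 66.7% vs 93.6%; fair condition: 69.0% vs 74.4%; poor condition: 23.1% vs 34.8% — Diet U is higher every time.

decreases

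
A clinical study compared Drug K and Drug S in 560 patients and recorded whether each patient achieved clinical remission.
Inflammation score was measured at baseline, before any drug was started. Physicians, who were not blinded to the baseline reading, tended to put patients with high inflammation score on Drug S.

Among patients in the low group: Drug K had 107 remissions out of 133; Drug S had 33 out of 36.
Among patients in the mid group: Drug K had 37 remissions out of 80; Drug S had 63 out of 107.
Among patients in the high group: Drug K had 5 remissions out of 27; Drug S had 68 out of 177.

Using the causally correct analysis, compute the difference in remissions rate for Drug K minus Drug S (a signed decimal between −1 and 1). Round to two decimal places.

Drug S is higher inside every inflammation score stratum but Drug K is higher in aggregate. Whether to stratify depends on how inflammation score relates to the drug.
Inflammation score differs across drugs for reasons unrelated to any effect of the drug itself, and it separately predicts the outcome — a classic confounder. We must compare within inflammation score levels.
Adjusting over the population distribution of inflammation score: 0.302·(0.805−0.917) + 0.334·(0.463−0.589) + 0.364·(0.185−0.384) = -0.149.

-0.15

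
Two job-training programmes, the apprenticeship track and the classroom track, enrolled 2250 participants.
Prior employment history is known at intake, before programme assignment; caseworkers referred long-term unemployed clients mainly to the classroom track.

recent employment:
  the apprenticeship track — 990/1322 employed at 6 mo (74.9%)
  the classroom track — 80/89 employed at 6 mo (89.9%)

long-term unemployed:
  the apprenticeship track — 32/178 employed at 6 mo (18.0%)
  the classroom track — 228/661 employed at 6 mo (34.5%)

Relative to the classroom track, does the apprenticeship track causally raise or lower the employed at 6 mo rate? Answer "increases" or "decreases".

decreases

The stratified and pooled comparisons disagree (the classroom track wins within each prior employment history; the apprenticeship track wins overall), so the answer turns on the causal role of prior employment history.
The imbalance in prior employment history arose from how participants were allocated, not from anything the programme did; and prior employment history independently affects the outcome. The pooled gap is confounded — condition on prior employment history.
Within each level — recent employment: 74.9% vs 89.9%; long-term unemployed: 18.0% vs 34.5% — the classroom track is higher every time.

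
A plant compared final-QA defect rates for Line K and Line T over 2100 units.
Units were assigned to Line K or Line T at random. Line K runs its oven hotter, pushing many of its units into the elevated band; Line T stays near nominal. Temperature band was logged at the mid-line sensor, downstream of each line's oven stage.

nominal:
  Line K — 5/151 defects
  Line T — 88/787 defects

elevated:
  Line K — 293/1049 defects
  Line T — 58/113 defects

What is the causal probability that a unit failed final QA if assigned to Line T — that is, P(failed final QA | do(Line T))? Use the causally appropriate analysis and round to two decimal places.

The in-process temperature band-specific comparison favours Line K throughout, but the pooled figures favour Line T. The question is whether to condition on in-process temperature band.
In-process temperature band is recorded after the line and is itself shifted by it — it sits on the causal path from line to outcome. Conditioning on a mediator would strip out part of the effect we want; the pooled comparison gives the total causal effect.
So P(outcome | do(Line T)) is just the pooled rate for Line T: 146/900 = 0.162.

0.16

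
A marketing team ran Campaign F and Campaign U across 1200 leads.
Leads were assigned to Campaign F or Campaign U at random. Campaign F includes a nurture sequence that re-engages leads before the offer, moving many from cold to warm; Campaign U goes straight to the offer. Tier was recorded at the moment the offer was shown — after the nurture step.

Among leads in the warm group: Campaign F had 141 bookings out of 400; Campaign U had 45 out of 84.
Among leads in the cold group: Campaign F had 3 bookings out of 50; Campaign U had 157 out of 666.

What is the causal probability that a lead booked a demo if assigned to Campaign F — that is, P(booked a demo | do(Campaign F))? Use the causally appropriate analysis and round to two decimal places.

0.32

Engagement tier is downstream of the campaign. One should not condition on a consequence of treatment, so the overall rates are the right comparison.
So P(outcome | do(Campaign F)) is just the pooled rate for Campaign F: 144/450 = 0.320.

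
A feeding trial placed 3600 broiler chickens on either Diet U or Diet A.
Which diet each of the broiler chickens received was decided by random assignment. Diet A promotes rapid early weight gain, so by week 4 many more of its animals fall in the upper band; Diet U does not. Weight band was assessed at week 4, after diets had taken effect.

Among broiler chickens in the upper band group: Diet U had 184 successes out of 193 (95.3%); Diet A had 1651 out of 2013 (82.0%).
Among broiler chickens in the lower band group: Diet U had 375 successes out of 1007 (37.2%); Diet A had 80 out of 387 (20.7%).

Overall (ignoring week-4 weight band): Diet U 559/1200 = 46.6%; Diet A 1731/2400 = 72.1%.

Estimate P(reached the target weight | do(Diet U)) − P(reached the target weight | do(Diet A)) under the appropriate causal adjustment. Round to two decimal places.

Week-4 weight band lies on the pathway diet → week-4 weight band → outcome, so adjusting for it blocks the indirect effect. For the total causal effect of diet, use the unadjusted pooled rates.
The causal difference is the pooled difference: 0.466 − 0.721 = -0.255.

-0.26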